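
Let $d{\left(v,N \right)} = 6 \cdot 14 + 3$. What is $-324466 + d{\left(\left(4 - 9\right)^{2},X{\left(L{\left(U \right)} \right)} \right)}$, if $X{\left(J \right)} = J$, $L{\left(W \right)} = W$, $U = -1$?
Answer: $-324379$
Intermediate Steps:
$d{\left(v,N \right)} = 87$ ($d{\left(v,N \right)} = 84 + 3 = 87$)
$-324466 + d{\left(\left(4 - 9\right)^{2},X{\left(L{\left(U \right)} \right)} \right)} = -324466 + 87 = -324379$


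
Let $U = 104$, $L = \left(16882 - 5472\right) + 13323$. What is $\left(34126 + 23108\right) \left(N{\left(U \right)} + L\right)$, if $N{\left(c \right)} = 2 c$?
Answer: $1427473194$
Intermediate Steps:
$L = 24733$ ($L = 11410 + 13323 = 24733$)
$\left(34126 + 23108\right) \left(N{\left(U \right)} + L\right) = \left(34126 + 23108\right) \left(2 \cdot 104 + 24733\right) = 57234 \left(208 + 24733\right) = 57234 \cdot 24941 = 1427473194$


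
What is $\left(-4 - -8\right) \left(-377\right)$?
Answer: $-1508$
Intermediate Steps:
$\left(-4 - -8\right) \left(-377\right) = \left(-4 + 8\right) \left(-377\right) = 4 \left(-377\right) = -1508$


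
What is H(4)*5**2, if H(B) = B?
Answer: 100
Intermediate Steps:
H(4)*5**2 = 4*5**2 = 4*25 = 100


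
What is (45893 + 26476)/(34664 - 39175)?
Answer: -72369/4511 ≈ -16.043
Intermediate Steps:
(45893 + 26476)/(34664 - 39175) = 72369/(-4511) = 72369*(-1/4511) = -72369/4511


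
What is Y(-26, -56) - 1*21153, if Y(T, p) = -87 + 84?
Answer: -21156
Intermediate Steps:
Y(T, p) = -3
Y(-26, -56) - 1*21153 = -3 - 1*21153 = -3 - 21153 = -21156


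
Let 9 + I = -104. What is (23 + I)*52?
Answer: -4680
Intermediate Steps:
I = -113 (I = -9 - 104 = -113)
(23 + I)*52 = (23 - 113)*52 = -90*52 = -4680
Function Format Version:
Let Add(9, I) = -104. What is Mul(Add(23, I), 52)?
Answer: -4680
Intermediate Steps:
I = -113 (I = Add(-9, -104) = -113)
Mul(Add(23, I), 52) = Mul(Add(23, -113), 52) = Mul(-90, 52) = -4680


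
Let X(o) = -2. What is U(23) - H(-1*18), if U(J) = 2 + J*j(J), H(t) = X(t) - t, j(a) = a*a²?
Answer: 279827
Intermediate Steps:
j(a) = a³
H(t) = -2 - t
U(J) = 2 + J⁴ (U(J) = 2 + J*J³ = 2 + J⁴)
U(23) - H(-1*18) = (2 + 23⁴) - (-2 - (-1)*18) = (2 + 279841) - (-2 - 1*(-18)) = 279843 - (-2 + 18) = 279843 - 1*16 = 279843 - 16 = 279827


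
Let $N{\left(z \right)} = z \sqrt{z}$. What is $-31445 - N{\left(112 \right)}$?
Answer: $-31445 - 448 \sqrt{7} \approx -32630.0$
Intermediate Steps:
$N{\left(z \right)} = z^{\frac{3}{2}}$
$-31445 - N{\left(112 \right)} = -31445 - 112^{\frac{3}{2}} = -31445 - 448 \sqrt{7}$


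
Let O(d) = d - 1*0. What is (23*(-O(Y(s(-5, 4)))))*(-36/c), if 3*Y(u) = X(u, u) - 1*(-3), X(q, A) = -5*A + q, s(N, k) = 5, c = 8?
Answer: -1173/2 ≈ -586.50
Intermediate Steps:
X(q, A) = q - 5*A
Y(u) = 1 - 4*u/3 (Y(u) = ((u - 5*u) - 1*(-3))/3 = (-4*u + 3)/3 = (3 - 4*u)/3 = 1 - 4*u/3)
O(d) = d (O(d) = d + 0 = d)
(23*(-O(Y(s(-5, 4)))))*(-36/c) = (23*(-(1 - 4/3*5)))*(-36/8) = (23*(-(1 - 20/3)))*(-36*⅛) = (23*(-1*(-17/3)))*(-9/2) = (23*(17/3))*(-9/2) = (391/3)*(-9/2) = -1173/2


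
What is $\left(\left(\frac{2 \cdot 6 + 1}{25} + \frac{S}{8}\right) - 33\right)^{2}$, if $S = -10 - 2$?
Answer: $\frac{2886601}{2500} \approx 1154.6$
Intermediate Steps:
$S = -12$
$\left(\left(\frac{2 \cdot 6 + 1}{25} + \frac{S}{8}\right) - 33\right)^{2} = \left(\left(\frac{2 \cdot 6 + 1}{25} - \frac{12}{8}\right) - 33\right)^{2} = \left(\left(\left(12 + 1\right) \frac{1}{25} - \frac{3}{2}\right) - 33\right)^{2} = \left(\left(13 \cdot \frac{1}{25} - \frac{3}{2}\right) - 33\right)^{2} = \left(\left(\frac{13}{25} - \frac{3}{2}\right) - 33\right)^{2} = \left(- \frac{49}{50} - 33\right)^{2} = \left(- \frac{1699}{50}\right)^{2} = \frac{2886601}{2500}$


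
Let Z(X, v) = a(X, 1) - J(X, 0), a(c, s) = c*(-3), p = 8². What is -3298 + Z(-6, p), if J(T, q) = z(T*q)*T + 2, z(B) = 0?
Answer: -3282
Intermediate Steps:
p = 64
J(T, q) = 2 (J(T, q) = 0*T + 2 = 0 + 2 = 2)
a(c, s) = -3*c
Z(X, v) = -2 - 3*X (Z(X, v) = -3*X - 1*2 = -3*X - 2 = -2 - 3*X)
-3298 + Z(-6, p) = -3298 + (-2 - 3*(-6)) = -3298 + (-2 + 18) = -3298 + 16 = -3282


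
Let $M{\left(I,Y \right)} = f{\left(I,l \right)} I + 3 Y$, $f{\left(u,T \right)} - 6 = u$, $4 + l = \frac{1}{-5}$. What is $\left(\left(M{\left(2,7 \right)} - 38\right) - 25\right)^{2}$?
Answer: $676$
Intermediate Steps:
$l = - \frac{21}{5}$ ($l = -4 + \frac{1}{-5} = -4 - \frac{1}{5} = - \frac{21}{5} \approx -4.2$)
$f{\left(u,T \right)} = 6 + u$
$M{\left(I,Y \right)} = 3 Y + I \left(6 + I\right)$ ($M{\left(I,Y \right)} = \left(6 + I\right) I + 3 Y = I \left(6 + I\right) + 3 Y = 3 Y + I \left(6 + I\right)$)
$\left(\left(M{\left(2,7 \right)} - 38\right) - 25\right)^{2} = \left(\left(\left(3 \cdot 7 + 2 \left(6 + 2\right)\right) - 38\right) - 25\right)^{2} = \left(\left(\left(21 + 2 \cdot 8\right) - 38\right) - 25\right)^{2} = \left(\left(\left(21 + 16\right) - 38\right) - 25\right)^{2} = \left(\left(37 - 38\right) - 25\right)^{2} = \left(-1 - 25\right)^{2} = \left(-26\right)^{2} = 676$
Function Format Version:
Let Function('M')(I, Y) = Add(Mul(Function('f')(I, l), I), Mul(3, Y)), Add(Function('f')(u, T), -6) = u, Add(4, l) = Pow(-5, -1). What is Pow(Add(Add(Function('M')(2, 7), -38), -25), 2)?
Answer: 676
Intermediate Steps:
l = Rational(-21, 5) (l = Add(-4, Pow(-5, -1)) = Add(-4, Rational(-1, 5)) = Rational(-21, 5) ≈ -4.2000)
Function('f')(u, T) = Add(6, u)
Function('M')(I, Y) = Add(Mul(3, Y), Mul(I, Add(6, I))) (Function('M')(I, Y) = Add(Mul(Add(6, I), I), Mul(3, Y)) = Add(Mul(I, Add(6, I)), Mul(3, Y)) = Add(Mul(3, Y), Mul(I, Add(6, I))))
Pow(Add(Add(Function('M')(2, 7), -38), -25), 2) = Pow(Add(Add(Add(Mul(3, 7), Mul(2, Add(6, 2))), -38), -25), 2) = Pow(Add(Add(Add(21, Mul(2, 8)), -38), -25), 2) = Pow(Add(Add(Add(21, 16), -38), -25), 2) = Pow(Add(Add(37, -38), -25), 2) = Pow(Add(-1, -25), 2) = Pow(-26, 2) = 676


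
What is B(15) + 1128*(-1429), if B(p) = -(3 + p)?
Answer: -1611930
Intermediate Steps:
B(p) = -3 - p
B(15) + 1128*(-1429) = (-3 - 1*15) + 1128*(-1429) = (-3 - 15) - 1611912 = -18 - 1611912 = -1611930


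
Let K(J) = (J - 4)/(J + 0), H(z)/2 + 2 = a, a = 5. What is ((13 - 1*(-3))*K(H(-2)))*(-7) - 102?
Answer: -418/3 ≈ -139.33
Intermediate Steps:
H(z) = 6 (H(z) = -4 + 2*5 = -4 + 10 = 6)
K(J) = (-4 + J)/J
((13 - 1*(-3))*K(H(-2)))*(-7) - 102 = ((13 - 1*(-3))*((-4 + 6)/6))*(-7) - 102 = ((13 + 3)*((⅙)*2))*(-7) - 102 = (16*(⅓))*(-7) - 102 = (16/3)*(-7) - 102 = -112/3 - 102 = -418/3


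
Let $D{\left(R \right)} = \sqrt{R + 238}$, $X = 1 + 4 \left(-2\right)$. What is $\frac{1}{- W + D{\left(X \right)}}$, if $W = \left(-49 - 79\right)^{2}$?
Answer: $- \frac{16384}{268435225} - \frac{\sqrt{231}}{268435225} \approx -6.1092 \cdot 10^{-5}$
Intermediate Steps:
$X = -7$ ($X = 1 - 8 = -7$)
$W = 16384$ ($W = \left(-128\right)^{2} = 16384$)
$D{\left(R \right)} = \sqrt{238 + R}$
$\frac{1}{- W + D{\left(X \right)}} = \frac{1}{\left(-1\right) 16384 + \sqrt{238 - 7}} = \frac{1}{-16384 + \sqrt{231}}$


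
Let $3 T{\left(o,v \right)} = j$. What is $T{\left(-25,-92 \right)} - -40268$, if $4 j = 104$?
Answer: $\frac{120830}{3} \approx 40277.0$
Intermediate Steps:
$j = 26$ ($j = \frac{1}{4} \cdot 104 = 26$)
$T{\left(o,v \right)} = \frac{26}{3}$ ($T{\left(o,v \right)} = \frac{1}{3} \cdot 26 = \frac{26}{3}$)
$T{\left(-25,-92 \right)} - -40268 = \frac{26}{3} - -40268 = \frac{26}{3} + 40268 = \frac{120830}{3}$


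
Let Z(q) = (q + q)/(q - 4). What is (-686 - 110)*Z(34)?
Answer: -27064/15 ≈ -1804.3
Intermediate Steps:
Z(q) = 2*q/(-4 + q) (Z(q) = (2*q)/(-4 + q) = 2*q/(-4 + q))
(-686 - 110)*Z(34) = (-686 - 110)*(2*34/(-4 + 34)) = -1592*34/30 = -796*34/15 = -27064/15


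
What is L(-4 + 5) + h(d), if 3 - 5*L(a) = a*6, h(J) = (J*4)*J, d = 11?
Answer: 2417/5 ≈ 483.40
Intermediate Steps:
h(J) = 4*J² (h(J) = (4*J)*J = 4*J²)
L(a) = ⅗ - 6*a/5 (L(a) = ⅗ - a*6/5 = ⅗ - 6*a/5)
L(-4 + 5) + h(d) = (⅗ - 6*(-4 + 5)/5) + 4*11² = (⅗ - 6/5*1) + 4*121 = (⅗ - 6/5) + 484 = -⅗ + 484 = 2417/5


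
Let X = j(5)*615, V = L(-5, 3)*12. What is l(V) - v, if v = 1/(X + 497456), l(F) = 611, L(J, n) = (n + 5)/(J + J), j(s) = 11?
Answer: 308079030/504221 ≈ 611.00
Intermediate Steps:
L(J, n) = (5 + n)/(2*J) (L(J, n) = (5 + n)/((2*J)) = (5 + n)*(1/(2*J)) = (5 + n)/(2*J))
V = -48/5 (V = ((½)*(5 + 3)/(-5))*12 = ((½)*(-⅕)*8)*12 = -⅘*12 = -48/5 ≈ -9.6000)
X = 6765 (X = 11*615 = 6765)
v = 1/504221 (v = 1/(6765 + 497456) = 1/504221 ≈ 1.9833e-6)
l(V) - v = 611 - 1*1/504221 = 611 - 1/504221 = 308079030/504221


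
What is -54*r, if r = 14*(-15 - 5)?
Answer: 15120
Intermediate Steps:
r = -280 (r = 14*(-20) = -280)
-54*r = -54*(-280) = 15120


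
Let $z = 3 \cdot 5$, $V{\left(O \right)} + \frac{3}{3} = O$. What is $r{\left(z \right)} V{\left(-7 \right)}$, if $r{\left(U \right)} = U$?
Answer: $-120$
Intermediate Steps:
$V{\left(O \right)} = -1 + O$
$z = 15$
$r{\left(z \right)} V{\left(-7 \right)} = 15 \left(-1 - 7\right) = 15 \left(-8\right) = -120$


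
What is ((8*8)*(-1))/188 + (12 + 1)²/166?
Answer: 5287/7802 ≈ 0.67765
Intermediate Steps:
((8*8)*(-1))/188 + (12 + 1)²/166 = (64*(-1))*(1/188) + 13²*(1/166) = -64*1/188 + 169*(1/166) = -16/47 + 169/166 = 5287/7802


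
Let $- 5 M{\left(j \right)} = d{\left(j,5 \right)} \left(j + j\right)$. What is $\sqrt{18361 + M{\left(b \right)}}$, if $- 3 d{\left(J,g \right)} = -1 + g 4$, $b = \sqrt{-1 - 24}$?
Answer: $\frac{\sqrt{165249 + 114 i}}{3} \approx 135.5 + 0.04674 i$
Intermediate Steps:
$b = 5 i$ ($b = \sqrt{-25} = 5 i \approx 5.0 i$)
$d{\left(J,g \right)} = \frac{1}{3} - \frac{4 g}{3}$ ($d{\left(J,g \right)} = - \frac{-1 + g 4}{3} = - \frac{-1 + 4 g}{3} = \frac{1}{3} - \frac{4 g}{3}$)
$M{\left(j \right)} = \frac{38 j}{15}$ ($M{\left(j \right)} = - \frac{\left(\frac{1}{3} - \frac{20}{3}\right) \left(j + j\right)}{5} = - \frac{\left(\frac{1}{3} - \frac{20}{3}\right) 2 j}{5} = - \frac{\left(- \frac{19}{3}\right) 2 j}{5} = - \frac{\left(- \frac{38}{3}\right) j}{5} = \frac{38 j}{15}$)
$\sqrt{18361 + M{\left(b \right)}} = \sqrt{18361 + \frac{38 \cdot 5 i}{15}} = \sqrt{18361 + \frac{38 i}{3}}$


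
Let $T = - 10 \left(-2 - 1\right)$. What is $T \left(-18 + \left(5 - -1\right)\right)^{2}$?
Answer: $4320$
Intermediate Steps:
$T = 30$ ($T = \left(-10\right) \left(-3\right) = 30$)
$T \left(-18 + \left(5 - -1\right)\right)^{2} = 30 \left(-18 + \left(5 - -1\right)\right)^{2} = 30 \left(-18 + \left(5 + 1\right)\right)^{2} = 30 \left(-18 + 6\right)^{2} = 30 \left(-12\right)^{2} = 30 \cdot 144 = 4320$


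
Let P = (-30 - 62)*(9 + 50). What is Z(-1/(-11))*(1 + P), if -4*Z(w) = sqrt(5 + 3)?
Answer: 5427*sqrt(2)/2 ≈ 3837.5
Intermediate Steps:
P = -5428 (P = -92*59 = -5428)
Z(w) = -sqrt(2)/2 (Z(w) = -sqrt(5 + 3)/4 = -sqrt(2)/2)
Z(-1/(-11))*(1 + P) = (-sqrt(2)/2)*(1 - 5428) = -sqrt(2)/2*(-5427) = 5427*sqrt(2)/2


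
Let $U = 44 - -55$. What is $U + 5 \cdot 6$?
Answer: $129$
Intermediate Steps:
$U = 99$ ($U = 44 + 55 = 99$)
$U + 5 \cdot 6 = 99 + 5 \cdot 6 = 99 + 30 = 129$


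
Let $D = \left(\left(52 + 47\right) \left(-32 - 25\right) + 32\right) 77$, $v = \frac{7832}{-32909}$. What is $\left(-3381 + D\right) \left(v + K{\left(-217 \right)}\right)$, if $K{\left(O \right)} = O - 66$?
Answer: $\frac{4058658786812}{32909} \approx 1.2333 \cdot 10^{8}$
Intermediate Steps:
$K{\left(O \right)} = -66 + O$ ($K{\left(O \right)} = O - 66 = -66 + O$)
$v = - \frac{7832}{32909}$ ($v = 7832 \left(- \frac{1}{32909}\right) = - \frac{7832}{32909} \approx -0.23799$)
$D = -432047$ ($D = \left(99 \left(-57\right) + 32\right) 77 = \left(-5643 + 32\right) 77 = \left(-5611\right) 77 = -432047$)
$\left(-3381 + D\right) \left(v + K{\left(-217 \right)}\right) = \left(-3381 - 432047\right) \left(- \frac{7832}{32909} - 283\right) = - 435428 \left(- \frac{7832}{32909} - 283\right) = \left(-435428\right) \left(- \frac{9321079}{32909}\right) = \frac{4058658786812}{32909}$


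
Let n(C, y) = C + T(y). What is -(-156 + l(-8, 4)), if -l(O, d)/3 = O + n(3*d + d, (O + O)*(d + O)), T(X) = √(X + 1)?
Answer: 180 + 3*√65 ≈ 204.19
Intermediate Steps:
T(X) = √(1 + X)
n(C, y) = C + √(1 + y)
l(O, d) = -12*d - 3*O - 3*√(1 + 2*O*(O + d)) (l(O, d) = -3*(O + ((3*d + d) + √(1 + (O + O)*(d + O)))) = -3*(O + (4*d + √(1 + (2*O)*(O + d)))) = -3*(O + (4*d + √(1 + 2*O*(O + d)))) = -3*(O + (√(1 + 2*O*(O + d)) + 4*d)) = -3*(O + √(1 + 2*O*(O + d)) + 4*d) = -12*d - 3*O - 3*√(1 + 2*O*(O + d)))
-(-156 + l(-8, 4)) = -(-156 + (-12*4 - 3*(-8) - 3*√(1 + 2*(-8)*(-8 + 4)))) = -(-156 + (-48 + 24 - 3*√(1 + 2*(-8)*(-4)))) = -(-156 + (-48 + 24 - 3*√(1 + 64))) = -(-156 + (-48 + 24 - 3*√65)) = -(-156 + (-24 - 3*√65)) = -(-180 - 3*√65) = 180 + 3*√65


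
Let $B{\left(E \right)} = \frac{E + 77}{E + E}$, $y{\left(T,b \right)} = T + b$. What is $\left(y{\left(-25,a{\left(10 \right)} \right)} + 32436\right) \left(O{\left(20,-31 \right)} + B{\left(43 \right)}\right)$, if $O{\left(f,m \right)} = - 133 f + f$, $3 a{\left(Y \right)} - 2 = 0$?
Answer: $- \frac{3677427700}{43} \approx -8.5522 \cdot 10^{7}$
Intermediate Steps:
$a{\left(Y \right)} = \frac{2}{3}$ ($a{\left(Y \right)} = \frac{2}{3} + \frac{1}{3} \cdot 0 = \frac{2}{3} + 0 = \frac{2}{3}$)
$O{\left(f,m \right)} = - 132 f$
$B{\left(E \right)} = \frac{77 + E}{2 E}$
$\left(y{\left(-25,a{\left(10 \right)} \right)} + 32436\right) \left(O{\left(20,-31 \right)} + B{\left(43 \right)}\right) = \left(\left(-25 + \frac{2}{3}\right) + 32436\right) \left(\left(-132\right) 20 + \frac{77 + 43}{2 \cdot 43}\right) = \left(- \frac{73}{3} + 32436\right) \left(-2640 + \frac{1}{2} \cdot \frac{1}{43} \cdot 120\right) = \frac{97235 \left(-2640 + \frac{60}{43}\right)}{3} = \frac{97235}{3} \left(- \frac{113460}{43}\right) = - \frac{3677427700}{43}$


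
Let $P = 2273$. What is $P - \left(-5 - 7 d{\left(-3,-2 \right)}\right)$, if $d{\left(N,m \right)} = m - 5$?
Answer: $2229$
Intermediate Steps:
$d{\left(N,m \right)} = -5 + m$ ($d{\left(N,m \right)} = m - 5 = -5 + m$)
$P - \left(-5 - 7 d{\left(-3,-2 \right)}\right) = 2273 - \left(-5 - 7 \left(-5 - 2\right)\right) = 2273 - \left(-5 - -49\right) = 2273 - \left(-5 + 49\right) = 2273 - 44 = 2229$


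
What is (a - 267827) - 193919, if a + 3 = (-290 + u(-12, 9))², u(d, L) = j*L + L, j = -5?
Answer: -355473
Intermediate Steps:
u(d, L) = -4*L (u(d, L) = -5*L + L = -4*L)
a = 106273 (a = -3 + (-290 - 4*9)² = -3 + (-290 - 36)² = -3 + (-326)² = -3 + 106276 = 106273)
(a - 267827) - 193919 = (106273 - 267827) - 193919 = -161554 - 193919 = -355473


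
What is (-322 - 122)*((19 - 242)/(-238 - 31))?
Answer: -99012/269 ≈ -368.07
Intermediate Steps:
(-322 - 122)*((19 - 242)/(-238 - 31)) = -(-99012)/(-269) = -(-99012)*(-1)/269 = -444*223/269 = -99012/269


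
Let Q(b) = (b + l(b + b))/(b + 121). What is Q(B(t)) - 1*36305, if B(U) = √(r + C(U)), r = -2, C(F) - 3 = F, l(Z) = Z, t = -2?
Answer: -531577807/14642 + 363*I/14642 ≈ -36305.0 + 0.024792*I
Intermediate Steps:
C(F) = 3 + F
B(U) = √(1 + U) (B(U) = √(-2 + (3 + U)) = √(1 + U))
Q(b) = 3*b/(121 + b) (Q(b) = (b + (b + b))/(b + 121) = (b + 2*b)/(121 + b) = (3*b)/(121 + b) = 3*b/(121 + b))
Q(B(t)) - 1*36305 = 3*√(1 - 2)/(121 + √(1 - 2)) - 1*36305 = 3*√(-1)/(121 + √(-1)) - 36305 = 3*I/(121 + I) - 36305 = 3*I*((121 - I)/14642) - 36305 = 3*I*(121 - I)/14642 - 36305 = -36305 + 3*I*(121 - I)/14642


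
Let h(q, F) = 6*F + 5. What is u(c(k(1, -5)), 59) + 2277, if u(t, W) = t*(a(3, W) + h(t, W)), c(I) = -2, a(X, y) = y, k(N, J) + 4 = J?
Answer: 1441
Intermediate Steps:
k(N, J) = -4 + J
h(q, F) = 5 + 6*F
u(t, W) = t*(5 + 7*W) (u(t, W) = t*(W + (5 + 6*W)) = t*(5 + 7*W))
u(c(k(1, -5)), 59) + 2277 = -2*(5 + 7*59) + 2277 = -2*(5 + 413) + 2277 = -2*418 + 2277 = -836 + 2277 = 1441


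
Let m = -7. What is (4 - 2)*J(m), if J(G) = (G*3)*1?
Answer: -42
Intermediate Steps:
J(G) = 3*G (J(G) = (3*G)*1 = 3*G)
(4 - 2)*J(m) = (4 - 2)*(3*(-7)) = 2*(-21) = -42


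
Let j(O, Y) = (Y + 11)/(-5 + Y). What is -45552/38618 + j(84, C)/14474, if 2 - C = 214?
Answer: -71532300699/60646827122 ≈ -1.1795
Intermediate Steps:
C = -212 (C = 2 - 1*214 = 2 - 214 = -212)
j(O, Y) = (11 + Y)/(-5 + Y)
-45552/38618 + j(84, C)/14474 = -45552/38618 + ((11 - 212)/(-5 - 212))/14474 = -45552*1/38618 + (-201/(-217))*(1/14474) = -22776/19309 - 1/217*(-201)*(1/14474) = -22776/19309 + (201/217)*(1/14474) = -22776/19309 + 201/3140858 = -71532300699/60646827122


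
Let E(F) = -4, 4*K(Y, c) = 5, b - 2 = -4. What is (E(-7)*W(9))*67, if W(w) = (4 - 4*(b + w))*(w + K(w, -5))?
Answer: 65928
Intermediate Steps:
b = -2 (b = 2 - 4 = -2)
K(Y, c) = 5/4 (K(Y, c) = (¼)*5 = 5/4)
W(w) = (12 - 4*w)*(5/4 + w) (W(w) = (4 - 4*(-2 + w))*(w + 5/4) = (4 + (8 - 4*w))*(5/4 + w) = (12 - 4*w)*(5/4 + w))
(E(-7)*W(9))*67 = -4*(15 - 4*9² + 7*9)*67 = -4*(15 - 4*81 + 63)*67 = -4*(15 - 324 + 63)*67 = -4*(-246)*67 = 984*67 = 65928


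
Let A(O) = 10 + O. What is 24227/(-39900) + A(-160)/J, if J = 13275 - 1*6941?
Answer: -11388487/18051900 ≈ -0.63087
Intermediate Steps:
J = 6334 (J = 13275 - 6941 = 6334)
24227/(-39900) + A(-160)/J = 24227/(-39900) + (10 - 160)/6334 = 24227*(-1/39900) - 150*1/6334 = -3461/5700 - 75/3167 = -11388487/18051900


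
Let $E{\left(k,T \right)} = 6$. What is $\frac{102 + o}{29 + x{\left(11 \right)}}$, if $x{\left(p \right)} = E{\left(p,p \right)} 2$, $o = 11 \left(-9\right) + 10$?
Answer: $\frac{13}{41} \approx 0.31707$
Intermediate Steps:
$o = -89$ ($o = -99 + 10 = -89$)
$x{\left(p \right)} = 12$ ($x{\left(p \right)} = 6 \cdot 2 = 12$)
$\frac{102 + o}{29 + x{\left(11 \right)}} = \frac{102 - 89}{29 + 12} = \frac{13}{41}$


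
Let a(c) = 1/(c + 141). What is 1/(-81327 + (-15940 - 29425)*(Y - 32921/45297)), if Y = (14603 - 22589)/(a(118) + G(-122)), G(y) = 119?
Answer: 3021957/9053648657111 ≈ 3.3378e-7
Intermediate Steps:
a(c) = 1/(141 + c)
Y = -31339/467 (Y = (14603 - 22589)/(1/(141 + 118) + 119) = -7986/(1/259 + 119) = -7986/30822/259 = -7986*259/30822 = -31339/467 ≈ -67.107)
1/(-81327 + (-15940 - 29425)*(Y - 32921/45297)) = 1/(-81327 + (-15940 - 29425)*(-31339/467 - 32921/45297)) = 1/(-81327 - 45365*(-31339/467 - 32921*1/45297)) = 1/(-81327 - 45365*(-31339/467 - 4703/6471)) = 1/(-81327 - 45365*(-204990970/3021957)) = 1/(-81327 + 9299415354050/3021957) = 1/(9053648657111/3021957) = 3021957/9053648657111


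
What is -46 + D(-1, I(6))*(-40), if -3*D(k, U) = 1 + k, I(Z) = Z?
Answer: -46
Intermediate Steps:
D(k, U) = -⅓ - k/3 (D(k, U) = -(1 + k)/3 = -⅓ - k/3)
-46 + D(-1, I(6))*(-40) = -46 + (-⅓ - ⅓*(-1))*(-40) = -46 + (-⅓ + ⅓)*(-40) = -46 + 0*(-40) = -46 + 0 = -46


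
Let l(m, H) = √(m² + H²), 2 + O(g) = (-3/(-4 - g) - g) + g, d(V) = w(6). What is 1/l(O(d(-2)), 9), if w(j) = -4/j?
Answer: 10*√8221/8221 ≈ 0.11029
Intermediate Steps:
d(V) = -⅔ (d(V) = -4/6 = -4*⅙ = -⅔)
O(g) = -2 - 3/(-4 - g) (O(g) = -2 + ((-3/(-4 - g) - g) + g) = -2 + ((-g - 3/(-4 - g)) + g) = -2 - 3/(-4 - g))
l(m, H) = √(H² + m²)
1/l(O(d(-2)), 9) = 1/(√(9² + ((-5 - 2*(-⅔))/(4 - ⅔))²)) = 1/(√(81 + ((-5 + 4/3)/(10/3))²)) = 1/(√(81 + ((3/10)*(-11/3))²)) = 1/(√(81 + (-11/10)²)) = 1/(√(81 + 121/100)) = 1/(√(8221/100)) = 1/(√8221/10) = 10*√8221/8221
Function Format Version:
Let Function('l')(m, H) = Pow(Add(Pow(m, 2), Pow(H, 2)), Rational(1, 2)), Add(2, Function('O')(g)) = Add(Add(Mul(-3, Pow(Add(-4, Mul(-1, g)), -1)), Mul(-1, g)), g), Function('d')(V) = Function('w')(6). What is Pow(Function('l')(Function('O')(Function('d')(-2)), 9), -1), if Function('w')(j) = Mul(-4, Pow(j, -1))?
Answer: Mul(Rational(10, 8221), Pow(8221, Rational(1, 2))) ≈ 0.11029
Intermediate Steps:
Function('d')(V) = Rational(-2, 3) (Function('d')(V) = Mul(-4, Pow(6, -1)) = Mul(-4, Rational(1, 6)) = Rational(-2, 3))
Function('O')(g) = Add(-2, Mul(-3, Pow(Add(-4, Mul(-1, g)), -1))) (Function('O')(g) = Add(-2, Add(Add(Mul(-3, Pow(Add(-4, Mul(-1, g)), -1)), Mul(-1, g)), g)) = Add(-2, Add(Add(Mul(-1, g), Mul(-3, Pow(Add(-4, Mul(-1, g)), -1))), g)) = Add(-2, Mul(-3, Pow(Add(-4, Mul(-1, g)), -1))))
Function('l')(m, H) = Pow(Add(Pow(H, 2), Pow(m, 2)), Rational(1, 2))
Pow(Function('l')(Function('O')(Function('d')(-2)), 9), -1) = Pow(Pow(Add(Pow(9, 2), Pow(Mul(Pow(Add(4, Rational(-2, 3)), -1), Add(-5, Mul(-2, Rational(-2, 3)))), 2)), Rational(1, 2)), -1) = Pow(Pow(Add(81, Pow(Mul(Pow(Rational(10, 3), -1), Add(-5, Rational(4, 3))), 2)), Rational(1, 2)), -1) = Pow(Pow(Add(81, Pow(Mul(Rational(3, 10), Rational(-11, 3)), 2)), Rational(1, 2)), -1) = Pow(Pow(Add(81, Pow(Rational(-11, 10), 2)), Rational(1, 2)), -1) = Pow(Pow(Add(81, Rational(121, 100)), Rational(1, 2)), -1) = Pow(Pow(Rational(8221, 100), Rational(1, 2)), -1) = Pow(Mul(Rational(1, 10), Pow(8221, Rational(1, 2))), -1) = Mul(Rational(10, 8221), Pow(8221, Rational(1, 2)))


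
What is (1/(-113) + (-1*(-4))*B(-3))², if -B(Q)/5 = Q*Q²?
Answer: 3723318361/12769 ≈ 2.9159e+5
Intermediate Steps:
B(Q) = -5*Q³ (B(Q) = -5*Q*Q² = -5*Q³)
(1/(-113) + (-1*(-4))*B(-3))² = (1/(-113) + (-1*(-4))*(-5*(-3)³))² = (-1/113 + 4*(-5*(-27)))² = (-1/113 + 4*135)² = (-1/113 + 540)² = (61019/113)² = 3723318361/12769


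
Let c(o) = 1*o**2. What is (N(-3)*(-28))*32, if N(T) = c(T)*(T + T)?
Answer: 48384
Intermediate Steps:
c(o) = o**2
N(T) = 2*T**3 (N(T) = T**2*(T + T) = T**2*(2*T) = 2*T**3)
(N(-3)*(-28))*32 = ((2*(-3)**3)*(-28))*32 = ((2*(-27))*(-28))*32 = -54*(-28)*32 = 1512*32 = 48384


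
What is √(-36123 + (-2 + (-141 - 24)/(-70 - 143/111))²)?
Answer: I*√2261856003866/7913 ≈ 190.06*I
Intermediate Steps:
√(-36123 + (-2 + (-141 - 24)/(-70 - 143/111))²) = √(-36123 + (-2 - 165/(-70 - 143*1/111))²) = √(-36123 + (-2 - 165/(-70 - 143/111))²) = √(-36123 + (-2 - 165/(-7913/111))²) = √(-36123 + (-2 - 165*(-111/7913))²) = √(-36123 + (-2 + 18315/7913)²) = √(-36123 + (2489/7913)²) = √(-36123 + 6195121/62615569) = √(-2261856003866/62615569) = I*√2261856003866/7913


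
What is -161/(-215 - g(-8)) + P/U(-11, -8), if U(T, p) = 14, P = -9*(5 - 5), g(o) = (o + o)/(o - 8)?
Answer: 161/216 ≈ 0.74537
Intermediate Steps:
g(o) = 2*o/(-8 + o) (g(o) = (2*o)/(-8 + o) = 2*o/(-8 + o))
P = 0 (P = -9*0 = 0)
-161/(-215 - g(-8)) + P/U(-11, -8) = -161/(-215 - 2*(-8)/(-8 - 8)) + 0/14 = -161/(-215 - 2*(-8)/(-16)) + 0*(1/14) = -161/(-215 - 2*(-8)*(-1)/16) + 0 = -161/(-215 - 1*1) + 0 = -161/(-215 - 1) + 0 = -161/(-216) + 0 = -161*(-1/216) + 0 = 161/216 + 0 = 161/216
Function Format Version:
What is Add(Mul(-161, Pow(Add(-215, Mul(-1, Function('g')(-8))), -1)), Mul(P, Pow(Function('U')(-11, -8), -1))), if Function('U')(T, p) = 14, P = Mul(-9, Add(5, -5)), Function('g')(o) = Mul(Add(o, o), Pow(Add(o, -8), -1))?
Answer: Rational(161, 216) ≈ 0.74537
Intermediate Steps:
Function('g')(o) = Mul(2, o, Pow(Add(-8, o), -1)) (Function('g')(o) = Mul(Mul(2, o), Pow(Add(-8, o), -1)) = Mul(2, o, Pow(Add(-8, o), -1)))
P = 0 (P = Mul(-9, 0) = 0)
Add(Mul(-161, Pow(Add(-215, Mul(-1, Function('g')(-8))), -1)), Mul(P, Pow(Function('U')(-11, -8), -1))) = Add(Mul(-161, Pow(Add(-215, Mul(-1, Mul(2, -8, Pow(Add(-8, -8), -1)))), -1)), Mul(0, Pow(14, -1))) = Add(Mul(-161, Pow(Add(-215, Mul(-1, Mul(2, -8, Pow(-16, -1)))), -1)), Mul(0, Rational(1, 14))) = Add(Mul(-161, Pow(Add(-215, Mul(-1, Mul(2, -8, Rational(-1, 16)))), -1)), 0) = Add(Mul(-161, Pow(Add(-215, Mul(-1, 1)), -1)), 0) = Add(Mul(-161, Pow(Add(-215, -1), -1)), 0) = Add(Mul(-161, Pow(-216, -1)), 0) = Add(Mul(-161, Rational(-1, 216)), 0) = Add(Rational(161, 216), 0) = Rational(161, 216)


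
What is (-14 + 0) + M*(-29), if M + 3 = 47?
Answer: -1290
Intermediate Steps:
M = 44 (M = -3 + 47 = 44)
(-14 + 0) + M*(-29) = (-14 + 0) + 44*(-29) = -14 - 1276 = -1290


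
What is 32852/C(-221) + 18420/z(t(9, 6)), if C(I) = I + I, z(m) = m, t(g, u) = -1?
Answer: -4087246/221 ≈ -18494.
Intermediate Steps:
C(I) = 2*I
32852/C(-221) + 18420/z(t(9, 6)) = 32852/((2*(-221))) + 18420/(-1) = 32852/(-442) + 18420*(-1) = 32852*(-1/442) - 18420 = -16426/221 - 18420 = -4087246/221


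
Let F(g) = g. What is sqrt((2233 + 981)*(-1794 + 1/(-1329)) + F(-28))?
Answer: I*sqrt(10184050967910)/1329 ≈ 2401.2*I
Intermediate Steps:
sqrt((2233 + 981)*(-1794 + 1/(-1329)) + F(-28)) = sqrt((2233 + 981)*(-1794 + 1/(-1329)) - 28) = sqrt(3214*(-1794 - 1/1329) - 28) = sqrt(3214*(-2384227/1329) - 28) = sqrt(-7662905578/1329 - 28) = sqrt(-7662942790/1329) = I*sqrt(10184050967910)/1329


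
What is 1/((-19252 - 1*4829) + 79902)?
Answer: 1/55821 ≈ 1.7914e-5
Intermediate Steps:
1/((-19252 - 1*4829) + 79902) = 1/((-19252 - 4829) + 79902) = 1/(-24081 + 79902) = 1/55821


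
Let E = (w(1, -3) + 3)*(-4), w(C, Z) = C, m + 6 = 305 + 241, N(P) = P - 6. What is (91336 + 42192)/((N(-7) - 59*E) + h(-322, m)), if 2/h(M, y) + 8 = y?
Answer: 35518448/247647 ≈ 143.42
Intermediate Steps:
N(P) = -6 + P
m = 540 (m = -6 + (305 + 241) = -6 + 546 = 540)
h(M, y) = 2/(-8 + y)
E = -16 (E = (1 + 3)*(-4) = 4*(-4) = -16)
(91336 + 42192)/((N(-7) - 59*E) + h(-322, m)) = (91336 + 42192)/(((-6 - 7) - 59*(-16)) + 2/(-8 + 540)) = 133528/((-13 + 944) + 2/532) = 133528/(931 + 2*(1/532)) = 133528/(931 + 1/266) = 133528/(247647/266) = 133528*(266/247647) = 35518448/247647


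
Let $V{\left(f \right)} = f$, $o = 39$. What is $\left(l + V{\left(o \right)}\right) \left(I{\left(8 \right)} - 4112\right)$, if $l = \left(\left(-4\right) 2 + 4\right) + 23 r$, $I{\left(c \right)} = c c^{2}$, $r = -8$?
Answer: $536400$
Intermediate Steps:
$I{\left(c \right)} = c^{3}$
$l = -188$ ($l = \left(\left(-4\right) 2 + 4\right) + 23 \left(-8\right) = \left(-8 + 4\right) - 184 = -4 - 184 = -188$)
$\left(l + V{\left(o \right)}\right) \left(I{\left(8 \right)} - 4112\right) = \left(-188 + 39\right) \left(8^{3} - 4112\right) = - 149 \left(512 - 4112\right) = \left(-149\right) \left(-3600\right) = 536400$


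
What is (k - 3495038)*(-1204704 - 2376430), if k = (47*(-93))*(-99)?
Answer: 10966538878406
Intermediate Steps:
k = 432729 (k = -4371*(-99) = 432729)
(k - 3495038)*(-1204704 - 2376430) = (432729 - 3495038)*(-1204704 - 2376430) = -3062309*(-3581134) = 10966538878406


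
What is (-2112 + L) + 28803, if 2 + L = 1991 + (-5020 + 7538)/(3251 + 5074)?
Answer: 238763518/8325 ≈ 28680.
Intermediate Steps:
L = 16560943/8325 (L = -2 + (1991 + (-5020 + 7538)/(3251 + 5074)) = -2 + (1991 + 2518/8325) = -2 + 16577593/8325 = 16560943/8325 ≈ 1989.3)
(-2112 + L) + 28803 = (-2112 + 16560943/8325) + 28803 = -1021457/8325 + 28803 = 238763518/8325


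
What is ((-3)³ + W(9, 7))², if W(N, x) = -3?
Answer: 900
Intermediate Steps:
((-3)³ + W(9, 7))² = ((-3)³ - 3)² = (-27 - 3)² = (-30)² = 900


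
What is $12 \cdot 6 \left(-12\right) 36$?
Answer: $-31104$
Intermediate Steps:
$12 \cdot 6 \left(-12\right) 36 = 72 \left(-12\right) 36 = \left(-864\right) 36 = -31104$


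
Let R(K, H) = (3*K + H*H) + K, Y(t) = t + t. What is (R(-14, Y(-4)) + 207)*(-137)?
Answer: -29455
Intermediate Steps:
Y(t) = 2*t
R(K, H) = H**2 + 4*K (R(K, H) = (3*K + H**2) + K = (H**2 + 3*K) + K = H**2 + 4*K)
(R(-14, Y(-4)) + 207)*(-137) = (((2*(-4))**2 + 4*(-14)) + 207)*(-137) = (((-8)**2 - 56) + 207)*(-137) = ((64 - 56) + 207)*(-137) = (8 + 207)*(-137) = 215*(-137) = -29455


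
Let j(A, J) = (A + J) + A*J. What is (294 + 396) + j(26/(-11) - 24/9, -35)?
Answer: 27259/33 ≈ 826.03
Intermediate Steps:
j(A, J) = A + J + A*J
(294 + 396) + j(26/(-11) - 24/9, -35) = (294 + 396) + ((26/(-11) - 24/9) - 35 + (26/(-11) - 24/9)*(-35)) = 690 + ((26*(-1/11) - 24*1/9) - 35 + (26*(-1/11) - 24*1/9)*(-35)) = 690 + ((-26/11 - 8/3) - 35 + (-26/11 - 8/3)*(-35)) = 690 + (-166/33 - 35 - 166/33*(-35)) = 690 + (-166/33 - 35 + 5810/33) = 690 + 4489/33 = 27259/33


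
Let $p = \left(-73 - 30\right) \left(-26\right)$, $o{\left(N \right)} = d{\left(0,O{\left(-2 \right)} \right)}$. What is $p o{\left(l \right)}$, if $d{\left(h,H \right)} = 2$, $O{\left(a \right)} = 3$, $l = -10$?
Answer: $5356$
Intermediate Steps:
$o{\left(N \right)} = 2$
$p = 2678$ ($p = \left(-103\right) \left(-26\right) = 2678$)
$p o{\left(l \right)} = 2678 \cdot 2 = 5356$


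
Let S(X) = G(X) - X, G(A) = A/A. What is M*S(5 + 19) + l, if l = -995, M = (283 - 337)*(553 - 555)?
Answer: -3479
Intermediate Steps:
G(A) = 1
M = 108 (M = -54*(-2) = 108)
S(X) = 1 - X
M*S(5 + 19) + l = 108*(1 - (5 + 19)) - 995 = 108*(1 - 1*24) - 995 = 108*(1 - 24) - 995 = 108*(-23) - 995 = -2484 - 995 = -3479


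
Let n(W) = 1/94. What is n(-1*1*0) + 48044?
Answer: 4516137/94 ≈ 48044.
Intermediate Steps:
n(W) = 1/94
n(-1*1*0) + 48044 = 1/94 + 48044 = 4516137/94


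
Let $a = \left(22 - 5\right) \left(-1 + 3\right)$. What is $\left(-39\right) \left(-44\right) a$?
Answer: $58344$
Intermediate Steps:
$a = 34$ ($a = 17 \cdot 2 = 34$)
$\left(-39\right) \left(-44\right) a = \left(-39\right) \left(-44\right) 34 = 1716 \cdot 34 = 58344$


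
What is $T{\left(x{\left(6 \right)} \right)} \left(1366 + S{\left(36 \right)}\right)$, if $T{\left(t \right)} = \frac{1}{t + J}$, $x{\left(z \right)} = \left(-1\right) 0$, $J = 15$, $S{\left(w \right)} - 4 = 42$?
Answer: $\frac{1412}{15} \approx 94.133$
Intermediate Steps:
$S{\left(w \right)} = 46$ ($S{\left(w \right)} = 4 + 42 = 46$)
$x{\left(z \right)} = 0$
$T{\left(t \right)} = \frac{1}{15 + t}$ ($T{\left(t \right)} = \frac{1}{t + 15} = \frac{1}{15 + t}$)
$T{\left(x{\left(6 \right)} \right)} \left(1366 + S{\left(36 \right)}\right) = \frac{1366 + 46}{15 + 0} = \frac{1}{15} \cdot 1412 = \frac{1412}{15}$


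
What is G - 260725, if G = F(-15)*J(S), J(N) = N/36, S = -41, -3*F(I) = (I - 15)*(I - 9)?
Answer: -781355/3 ≈ -2.6045e+5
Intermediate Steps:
F(I) = -(-15 + I)*(-9 + I)/3 (F(I) = -(I - 15)*(I - 9)/3 = -(-15 + I)*(-9 + I)/3)
J(N) = N/36 (J(N) = N*(1/36) = N/36)
G = 820/3 (G = (-45 + 8*(-15) - 1/3*(-15)**2)*((1/36)*(-41)) = (-45 - 120 - 1/3*225)*(-41/36) = (-45 - 120 - 75)*(-41/36) = -240*(-41/36) = 820/3 ≈ 273.33)
G - 260725 = 820/3 - 260725 = -781355/3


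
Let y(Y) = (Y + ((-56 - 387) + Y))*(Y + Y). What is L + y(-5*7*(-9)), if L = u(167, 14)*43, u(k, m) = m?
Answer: 118412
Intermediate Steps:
y(Y) = 2*Y*(-443 + 2*Y) (y(Y) = (Y + (-443 + Y))*(2*Y) = (-443 + 2*Y)*(2*Y) = 2*Y*(-443 + 2*Y))
L = 602 (L = 14*43 = 602)
L + y(-5*7*(-9)) = 602 + 2*(-5*7*(-9))*(-443 + 2*(-5*7*(-9))) = 602 + 2*(-35*(-9))*(-443 + 2*(-35*(-9))) = 602 + 2*315*(-443 + 2*315) = 602 + 2*315*(-443 + 630) = 602 + 2*315*187 = 602 + 117810 = 118412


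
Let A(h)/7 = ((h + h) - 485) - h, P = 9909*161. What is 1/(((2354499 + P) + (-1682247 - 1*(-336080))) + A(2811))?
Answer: 1/2619963 ≈ 3.8168e-7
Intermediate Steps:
P = 1595349
A(h) = -3395 + 7*h (A(h) = 7*(((h + h) - 485) - h) = 7*((2*h - 485) - h) = 7*((-485 + 2*h) - h) = 7*(-485 + h) = -3395 + 7*h)
1/(((2354499 + P) + (-1682247 - 1*(-336080))) + A(2811)) = 1/(((2354499 + 1595349) + (-1682247 - 1*(-336080))) + (-3395 + 7*2811)) = 1/((3949848 + (-1682247 + 336080)) + (-3395 + 19677)) = 1/((3949848 - 1346167) + 16282) = 1/(2603681 + 16282) = 1/2619963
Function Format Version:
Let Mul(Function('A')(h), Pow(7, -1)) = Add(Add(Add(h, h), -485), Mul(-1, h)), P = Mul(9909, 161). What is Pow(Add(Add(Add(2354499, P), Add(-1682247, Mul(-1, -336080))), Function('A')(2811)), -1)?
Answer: Rational(1, 2619963) ≈ 3.8168e-7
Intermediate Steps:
P = 1595349
Function('A')(h) = Add(-3395, Mul(7, h)) (Function('A')(h) = Mul(7, Add(Add(Add(h, h), -485), Mul(-1, h))) = Mul(7, Add(Add(Mul(2, h), -485), Mul(-1, h))) = Mul(7, Add(Add(-485, Mul(2, h)), Mul(-1, h))) = Mul(7, Add(-485, h)) = Add(-3395, Mul(7, h)))
Pow(Add(Add(Add(2354499, P), Add(-1682247, Mul(-1, -336080))), Function('A')(2811)), -1) = Pow(Add(Add(Add(2354499, 1595349), Add(-1682247, Mul(-1, -336080))), Add(-3395, Mul(7, 2811))), -1) = Pow(Add(Add(3949848, Add(-1682247, 336080)), Add(-3395, 19677)), -1) = Pow(Add(Add(3949848, -1346167), 16282), -1) = Pow(Add(2603681, 16282), -1) = Pow(2619963, -1) = Rational(1, 2619963)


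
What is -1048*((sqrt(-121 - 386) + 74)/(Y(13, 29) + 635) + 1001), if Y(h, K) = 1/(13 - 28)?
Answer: -2498074108/2381 - 51090*I*sqrt(3)/2381 ≈ -1.0492e+6 - 37.165*I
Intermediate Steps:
Y(h, K) = -1/15 (Y(h, K) = 1/(-15) = -1/15)
-1048*((sqrt(-121 - 386) + 74)/(Y(13, 29) + 635) + 1001) = -1048*((sqrt(-121 - 386) + 74)/(-1/15 + 635) + 1001) = -1048*((sqrt(-507) + 74)/(9524/15) + 1001) = -1048*((13*I*sqrt(3) + 74)*(15/9524) + 1001) = -1048*((74 + 13*I*sqrt(3))*(15/9524) + 1001) = -1048*((555/4762 + 195*I*sqrt(3)/9524) + 1001) = -1048*(4767317/4762 + 195*I*sqrt(3)/9524) = -2498074108/2381 - 51090*I*sqrt(3)/2381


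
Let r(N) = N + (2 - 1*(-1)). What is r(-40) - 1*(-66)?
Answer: 29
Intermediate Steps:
r(N) = 3 + N (r(N) = N + (2 + 1) = N + 3 = 3 + N)
r(-40) - 1*(-66) = (3 - 40) - 1*(-66) = -37 + 66 = 29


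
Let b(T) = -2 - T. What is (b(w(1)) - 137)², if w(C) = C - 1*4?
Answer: 18496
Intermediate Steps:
w(C) = -4 + C (w(C) = C - 4 = -4 + C)
(b(w(1)) - 137)² = ((-2 - (-4 + 1)) - 137)² = ((-2 - 1*(-3)) - 137)² = ((-2 + 3) - 137)² = (1 - 137)² = (-136)² = 18496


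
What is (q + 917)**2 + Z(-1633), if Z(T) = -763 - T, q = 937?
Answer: 3438186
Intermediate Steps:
(q + 917)**2 + Z(-1633) = (937 + 917)**2 + (-763 - 1*(-1633)) = 1854**2 + (-763 + 1633) = 3437316 + 870 = 3438186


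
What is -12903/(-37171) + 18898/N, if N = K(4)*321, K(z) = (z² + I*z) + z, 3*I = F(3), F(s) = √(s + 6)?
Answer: 400931135/143182692 ≈ 2.8001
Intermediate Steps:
F(s) = √(6 + s)
I = 1 (I = √(6 + 3)/3 = √9/3 = (⅓)*3 = 1)
K(z) = z² + 2*z (K(z) = (z² + 1*z) + z = (z² + z) + z = (z + z²) + z = z² + 2*z)
N = 7704 (N = (4*(2 + 4))*321 = (4*6)*321 = 24*321 = 7704)
-12903/(-37171) + 18898/N = -12903/(-37171) + 18898/7704 = -12903*(-1/37171) + 18898*(1/7704) = 12903/37171 + 9449/3852 = 400931135/143182692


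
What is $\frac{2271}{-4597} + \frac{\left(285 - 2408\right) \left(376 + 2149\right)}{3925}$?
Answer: $- \frac{986059078}{721729} \approx -1366.2$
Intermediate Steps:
$\frac{2271}{-4597} + \frac{\left(285 - 2408\right) \left(376 + 2149\right)}{3925} = 2271 \left(- \frac{1}{4597}\right) + \left(-2123\right) 2525 \cdot \frac{1}{3925} = - \frac{2271}{4597} - \frac{214423}{157} = - \frac{986059078}{721729}$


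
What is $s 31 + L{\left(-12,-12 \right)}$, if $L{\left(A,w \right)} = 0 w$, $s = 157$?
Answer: $4867$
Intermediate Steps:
$L{\left(A,w \right)} = 0$
$s 31 + L{\left(-12,-12 \right)} = 157 \cdot 31 + 0 = 4867 + 0 = 4867$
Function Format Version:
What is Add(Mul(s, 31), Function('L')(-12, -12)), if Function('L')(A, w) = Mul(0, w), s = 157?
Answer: 4867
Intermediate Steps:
Function('L')(A, w) = 0
Add(Mul(s, 31), Function('L')(-12, -12)) = Add(Mul(157, 31), 0) = Add(4867, 0) = 4867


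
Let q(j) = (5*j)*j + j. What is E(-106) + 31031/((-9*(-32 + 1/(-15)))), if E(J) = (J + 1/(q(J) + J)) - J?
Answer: 74219799/690272 ≈ 107.52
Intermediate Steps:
q(j) = j + 5*j**2 (q(j) = 5*j**2 + j = j + 5*j**2)
E(J) = 1/(J + J*(1 + 5*J)) (E(J) = (J + 1/(J*(1 + 5*J) + J)) - J = (J + 1/(J + J*(1 + 5*J))) - J = 1/(J + J*(1 + 5*J)))
E(-106) + 31031/((-9*(-32 + 1/(-15)))) = 1/((-106)*(2 + 5*(-106))) + 31031/((-9*(-32 + 1/(-15)))) = -1/(106*(2 - 530)) + 31031/((-9*(-32 - 1/15))) = -1/106/(-528) + 31031/((-9*(-481/15))) = -1/106*(-1/528) + 31031/(1443/5) = 1/55968 + 31031*(5/1443) = 1/55968 + 11935/111 = 74219799/690272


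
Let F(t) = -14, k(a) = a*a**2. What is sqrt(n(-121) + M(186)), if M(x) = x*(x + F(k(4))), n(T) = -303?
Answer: 3*sqrt(3521) ≈ 178.01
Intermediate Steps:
k(a) = a**3
M(x) = x*(-14 + x) (M(x) = x*(x - 14) = x*(-14 + x))
sqrt(n(-121) + M(186)) = sqrt(-303 + 186*(-14 + 186)) = sqrt(-303 + 186*172) = sqrt(-303 + 31992) = sqrt(31689) = 3*sqrt(3521)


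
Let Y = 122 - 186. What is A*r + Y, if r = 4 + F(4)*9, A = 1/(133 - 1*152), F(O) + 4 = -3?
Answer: -1157/19 ≈ -60.895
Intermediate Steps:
F(O) = -7 (F(O) = -4 - 3 = -7)
Y = -64
A = -1/19 (A = 1/(133 - 152) = 1/(-19) = -1/19 ≈ -0.052632)
r = -59 (r = 4 - 7*9 = 4 - 63 = -59)
A*r + Y = -1/19*(-59) - 64 = 59/19 - 64 = -1157/19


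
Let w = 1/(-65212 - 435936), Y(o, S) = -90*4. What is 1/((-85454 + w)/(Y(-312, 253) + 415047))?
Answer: -1413738508/291327219 ≈ -4.8528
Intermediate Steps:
Y(o, S) = -360
w = -1/501148 (w = 1/(-501148) = -1/501148 ≈ -1.9954e-6)
1/((-85454 + w)/(Y(-312, 253) + 415047)) = 1/((-85454 - 1/501148)/(-360 + 415047)) = 1/(-42825101193/501148/414687) = 1/(-42825101193/501148*1/414687) = 1/(-291327219/1413738508) = -1413738508/291327219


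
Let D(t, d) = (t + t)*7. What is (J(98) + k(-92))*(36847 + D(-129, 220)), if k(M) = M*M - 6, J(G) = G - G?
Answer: 296376778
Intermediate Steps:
J(G) = 0
k(M) = -6 + M² (k(M) = M² - 6 = -6 + M²)
D(t, d) = 14*t (D(t, d) = (2*t)*7 = 14*t)
(J(98) + k(-92))*(36847 + D(-129, 220)) = (0 + (-6 + (-92)²))*(36847 + 14*(-129)) = (0 + (-6 + 8464))*(36847 - 1806) = (0 + 8458)*35041 = 8458*35041 = 296376778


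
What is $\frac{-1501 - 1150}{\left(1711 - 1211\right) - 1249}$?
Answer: $\frac{2651}{749} \approx 3.5394$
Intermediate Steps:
$\frac{-1501 - 1150}{\left(1711 - 1211\right) - 1249} = - \frac{2651}{500 - 1249} = - \frac{2651}{-749} = \left(-2651\right) \left(- \frac{1}{749}\right) = \frac{2651}{749}$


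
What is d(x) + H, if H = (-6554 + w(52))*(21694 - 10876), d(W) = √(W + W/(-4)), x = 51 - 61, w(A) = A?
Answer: -70338636 + I*√30/2 ≈ -7.0339e+7 + 2.7386*I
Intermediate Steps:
x = -10
d(W) = √3*√W/2 (d(W) = √(W - W/4) = √(3*W/4) = √3*√W/2)
H = -70338636 (H = (-6554 + 52)*(21694 - 10876) = -6502*10818 = -70338636)
d(x) + H = √3*√(-10)/2 - 70338636 = √3*(I*√10)/2 - 70338636 = I*√30/2 - 70338636 = -70338636 + I*√30/2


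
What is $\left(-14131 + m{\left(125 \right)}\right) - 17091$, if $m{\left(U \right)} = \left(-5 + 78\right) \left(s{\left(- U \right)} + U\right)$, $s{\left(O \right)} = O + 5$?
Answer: $-30857$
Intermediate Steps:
$s{\left(O \right)} = 5 + O$
$m{\left(U \right)} = 365$ ($m{\left(U \right)} = \left(-5 + 78\right) \left(\left(5 - U\right) + U\right) = 73 \cdot 5 = 365$)
$\left(-14131 + m{\left(125 \right)}\right) - 17091 = \left(-14131 + 365\right) - 17091 = -13766 - 17091 = -30857$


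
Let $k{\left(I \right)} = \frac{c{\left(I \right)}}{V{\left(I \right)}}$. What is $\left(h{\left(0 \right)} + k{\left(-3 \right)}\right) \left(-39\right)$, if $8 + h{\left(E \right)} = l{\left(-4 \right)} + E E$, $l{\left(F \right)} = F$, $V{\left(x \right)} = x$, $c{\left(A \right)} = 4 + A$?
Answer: $481$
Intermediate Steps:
$h{\left(E \right)} = -12 + E^{2}$ ($h{\left(E \right)} = -8 + \left(-4 + E E\right) = -8 + \left(-4 + E^{2}\right) = -12 + E^{2}$)
$k{\left(I \right)} = \frac{4 + I}{I}$
$\left(h{\left(0 \right)} + k{\left(-3 \right)}\right) \left(-39\right) = \left(\left(-12 + 0^{2}\right) + \frac{4 - 3}{-3}\right) \left(-39\right) = \left(\left(-12 + 0\right) - \frac{1}{3}\right) \left(-39\right) = \left(-12 - \frac{1}{3}\right) \left(-39\right) = \left(- \frac{37}{3}\right) \left(-39\right) = 481$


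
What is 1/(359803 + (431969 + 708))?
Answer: 1/792480 ≈ 1.2619e-6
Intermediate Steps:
1/(359803 + (431969 + 708)) = 1/(359803 + 432677) = 1/792480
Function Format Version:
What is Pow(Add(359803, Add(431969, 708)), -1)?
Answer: Rational(1, 792480) ≈ 1.2619e-6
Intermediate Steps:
Pow(Add(359803, Add(431969, 708)), -1) = Pow(Add(359803, 432677), -1) = Pow(792480, -1) = Rational(1, 792480)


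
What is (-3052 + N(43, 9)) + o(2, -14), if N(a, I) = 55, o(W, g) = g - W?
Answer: -3013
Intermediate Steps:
(-3052 + N(43, 9)) + o(2, -14) = (-3052 + 55) + (-14 - 1*2) = -2997 + (-14 - 2) = -2997 - 16 = -3013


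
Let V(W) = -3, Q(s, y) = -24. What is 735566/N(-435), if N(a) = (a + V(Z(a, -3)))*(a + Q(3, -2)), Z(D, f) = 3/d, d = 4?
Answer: 367783/100521 ≈ 3.6588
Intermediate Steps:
Z(D, f) = ¾ (Z(D, f) = 3/4 = 3*(¼) = ¾)
N(a) = (-24 + a)*(-3 + a) (N(a) = (a - 3)*(a - 24) = (-3 + a)*(-24 + a) = (-24 + a)*(-3 + a))
735566/N(-435) = 735566/(72 + (-435)² - 27*(-435)) = 735566/(72 + 189225 + 11745) = 735566/201042 = 735566*(1/201042) = 367783/100521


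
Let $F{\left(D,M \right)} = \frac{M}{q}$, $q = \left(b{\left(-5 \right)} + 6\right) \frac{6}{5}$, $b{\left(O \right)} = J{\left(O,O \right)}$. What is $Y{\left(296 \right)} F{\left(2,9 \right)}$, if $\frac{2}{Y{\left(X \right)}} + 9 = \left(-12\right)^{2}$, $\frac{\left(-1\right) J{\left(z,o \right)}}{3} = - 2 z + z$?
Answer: $- \frac{1}{81} \approx -0.012346$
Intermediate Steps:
$J{\left(z,o \right)} = 3 z$ ($J{\left(z,o \right)} = - 3 \left(- 2 z + z\right) = - 3 \left(- z\right) = 3 z$)
$Y{\left(X \right)} = \frac{2}{135}$ ($Y{\left(X \right)} = \frac{2}{-9 + \left(-12\right)^{2}} = \frac{2}{-9 + 144} = \frac{2}{135}$)
$b{\left(O \right)} = 3 O$
$q = - \frac{54}{5}$ ($q = \left(3 \left(-5\right) + 6\right) \frac{6}{5} = \left(-15 + 6\right) 6 \cdot \frac{1}{5} = \left(-9\right) \frac{6}{5} = - \frac{54}{5} \approx -10.8$)
$F{\left(D,M \right)} = - \frac{5 M}{54}$ ($F{\left(D,M \right)} = \frac{M}{- \frac{54}{5}} = M \left(- \frac{5}{54}\right) = - \frac{5 M}{54}$)
$Y{\left(296 \right)} F{\left(2,9 \right)} = \frac{2 \left(\left(- \frac{5}{54}\right) 9\right)}{135} = \frac{2}{135} \left(- \frac{5}{6}\right) = - \frac{1}{81}$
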